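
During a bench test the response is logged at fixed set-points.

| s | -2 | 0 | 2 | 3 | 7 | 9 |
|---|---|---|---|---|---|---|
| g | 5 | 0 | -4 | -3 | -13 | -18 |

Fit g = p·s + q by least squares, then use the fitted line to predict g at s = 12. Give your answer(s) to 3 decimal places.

ĝ = -23.353

Entries of XᵀX: Σs·s = 147, Σs = 19, Σ1 = 6.
Moment sums: Σs·g = -280, Σg = -33.
So XᵀX·[p, q]ᵀ = Xᵀg: [[147, 19]; [19, 6]]·[p, q]ᵀ = [-280, -33]ᵀ.
det = 147·6 − 19² = 521.
p = ((-280)·6 − 19·(-33))/521 = -1053/521; q = (147·(-33) − 19·(-280))/521 = 469/521.
At s = 12: ĝ = (-1053/521)·(12) + (469/521)·(1) = -12167/521.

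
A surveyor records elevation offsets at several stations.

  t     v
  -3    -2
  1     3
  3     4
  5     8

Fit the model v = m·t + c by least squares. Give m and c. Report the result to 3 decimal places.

Sums needed: Σt·t = 44, Σt = 6, Σ1 = 4.
Right-hand side: Σt·v = 61, Σv = 13.
XᵀX·[m, c]ᵀ = Xᵀv becomes [[44, 6]; [6, 4]]·[m, c]ᵀ = [61, 13]ᵀ.
Determinant 44·4 − 6² = 140.
m = (61·4 − 6·13)/140 = 83/70; c = (44·13 − 6·61)/140 = 103/70.

m = 1.186, c = 1.471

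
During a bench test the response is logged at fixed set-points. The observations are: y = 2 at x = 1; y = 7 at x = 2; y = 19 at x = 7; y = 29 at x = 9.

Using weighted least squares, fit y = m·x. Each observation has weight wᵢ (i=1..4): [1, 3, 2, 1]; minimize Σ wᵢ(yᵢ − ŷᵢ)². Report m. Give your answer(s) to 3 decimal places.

Setting ∂/∂m … = 0 gives: 192·m = 571.
(Σwᵢ·x·x = 192, Σwᵢ·x·y = 571.)
m = 571/192 = 2.97396.

m = 2.974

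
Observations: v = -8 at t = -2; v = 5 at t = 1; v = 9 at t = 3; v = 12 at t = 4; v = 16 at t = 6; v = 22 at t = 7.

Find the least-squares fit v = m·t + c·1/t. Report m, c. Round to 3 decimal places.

Normal-equation sums: Σt·t = 115, Σt·1/t = 6, Σ1/t·1/t = 10385/7056.
Right-hand side: Σt·v = 346, Σ1/t·v = 437/21.
So XᵀX·[m, c]ᵀ = Xᵀv: [[115, 6]; [6, 10385/7056]]·[m, c]ᵀ = [346, 437/21]ᵀ.
Eliminating c: (10385/7056)·(row 1) − 6·(row 2) gives (940259/7056)·m = (10385/7056)·346 − 6·(437/21) = 1356109/3528, so m = 2712218/940259.
Then c = ((437/21) − 6·(2712218/940259))/(10385/7056) = 2237424/940259.

m = 2.885, c = 2.380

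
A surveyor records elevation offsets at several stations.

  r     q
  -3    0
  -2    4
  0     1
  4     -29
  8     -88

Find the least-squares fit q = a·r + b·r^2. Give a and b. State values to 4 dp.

The normal system XᵀX·[a, b]ᵀ = Xᵀq is [[93, 541]; [541, 4449]]·[a, b]ᵀ = [-828, -6080]ᵀ.
Eliminating b: 4449·(row 1) − 541·(row 2) gives 121076·a = 4449·(-828) − 541·(-6080) = -394492, so a = -98623/30269.
Then b = ((-6080) − 541·(-98623/30269))/4449 = -29373/30269.

a = -3.2582, b = -0.9704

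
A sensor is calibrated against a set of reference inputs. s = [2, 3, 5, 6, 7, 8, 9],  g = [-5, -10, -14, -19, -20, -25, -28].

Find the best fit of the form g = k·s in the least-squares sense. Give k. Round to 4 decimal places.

k = -3.0448

With design matrix X, XᵀX = [[268]] and Xᵀg = [-816]ᵀ.
Hence k = -816 / 268 ≈ -3.04478.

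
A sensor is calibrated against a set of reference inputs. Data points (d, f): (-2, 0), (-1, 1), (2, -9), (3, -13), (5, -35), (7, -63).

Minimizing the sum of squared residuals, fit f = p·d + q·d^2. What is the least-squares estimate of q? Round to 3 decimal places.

q = -1.015

The normal equations are: 92·p + 494·q = -674;  494·p + 3140·q = -4114.
(Σd·d = 92, Σd·d^2 = 494, Σd^2·d^2 = 3140, Σd·f = -674, Σd^2·f = -4114.)
Determinant 92·3140 − 494² = 44844.
p = ((-674)·3140 − 494·(-4114))/44844 = -21011/11211; q = (92·(-4114) − 494·(-674))/44844 = -11383/11211.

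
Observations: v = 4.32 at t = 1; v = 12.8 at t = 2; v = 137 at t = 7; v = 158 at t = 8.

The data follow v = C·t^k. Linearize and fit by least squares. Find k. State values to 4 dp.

k = 1.7716

Taking logs, ln v = k·ln t + ln C, so regress ln v on ln t.
Σln t = 4.7185, Σ(ln t)² = 8.5911, Σln v = 13.9953, Σln t·ln v = 21.8684.
Equations: 8.5911·k + 4.7185·ln C = 21.8684;  4.7185·k + 4·ln C = 13.9953.
Solving (det = 12.1002): k = 1.77161, ln C = 1.40899.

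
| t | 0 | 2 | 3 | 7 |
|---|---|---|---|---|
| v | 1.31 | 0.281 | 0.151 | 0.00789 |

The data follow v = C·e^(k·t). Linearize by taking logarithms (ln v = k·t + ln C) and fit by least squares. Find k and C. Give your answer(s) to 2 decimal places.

k = -0.73, C = 1.28

Taking logs, ln v = k·t + ln C, so regress ln v on t.
Over the data: Σt = 12.0000, Σ(t)² = 62.0000, Σln v = -7.7320, Σt·ln v = -42.1053.
Normal system: [[62.0000, 12.0000]; [12.0000, 4]]·[k, ln C]ᵀ = [-42.1053, -7.7320]ᵀ.
Slope k = (n·Σt·ln v − Σt·Σln v)/(n·Σ(t)² − (Σt)²) = (4·-42.1053 − 12.0000·-7.7320)/104.0000 = -0.72728; ln C = (Σln v − k·Σt)/n = 0.24884, so C = exp(0.24884) = 1.28254.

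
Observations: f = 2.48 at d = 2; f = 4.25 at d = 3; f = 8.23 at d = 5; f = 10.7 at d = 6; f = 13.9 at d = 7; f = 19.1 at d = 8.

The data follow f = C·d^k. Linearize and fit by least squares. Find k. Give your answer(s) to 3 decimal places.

k = 1.421

Let Y = ln f. Fitting Y = k·ln d + ln C by least squares:
AᵀA = [[15.5987, 9.2183]; [9.2183, 6]], rhs = [21.1135, 12.4148]ᵀ  (here Σln d = 9.2183, Σ(ln d)² = 15.5987, Σln f = 12.4148, Σln d·ln f = 21.1135).
Δ = 15.5987·6 − (9.2183)² = 8.6152; k = (21.1135·6 − 9.2183·12.4148)/8.6152 = 1.42050, ln C = (15.5987·12.4148 − 9.2183·21.1135)/8.6152 = -0.11331.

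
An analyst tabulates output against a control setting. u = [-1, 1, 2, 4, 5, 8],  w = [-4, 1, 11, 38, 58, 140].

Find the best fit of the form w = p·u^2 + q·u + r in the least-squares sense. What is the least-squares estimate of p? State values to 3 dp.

p = 1.881

Setting ∂/∂p … = 0 gives: 4995·p + 709·q + 111·r = 11059;  709·p + 111·q + 19·r = 1589;  111·p + 19·q + 6·r = 244.
(Σu^2·u^2 = 4995, Σu^2·u = 709, Σu^2 = 111, Σu·u = 111, Σu = 19, Σ1 = 6, Σu^2·w = 11059, Σu·w = 1589, Σw = 244.)
Inverting the 3×3 Gram matrix, [p, q, r]ᵀ = [8173/4344, 20469/7240, -33589/10860]ᵀ.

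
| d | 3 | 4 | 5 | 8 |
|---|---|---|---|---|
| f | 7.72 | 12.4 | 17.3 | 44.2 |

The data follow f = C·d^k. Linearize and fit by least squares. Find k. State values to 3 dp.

k = 1.778

Linearized form: ln f = k·ln d + ln C. From the 4 transformed points,
Σln d = 6.1738, Σ(ln d)² = 10.0431, Σln f = 11.2009, Σln d·ln f = 18.2021.
Equations: 10.0431·k + 6.1738·ln C = 18.2021;  6.1738·k + 4·ln C = 11.2009.
Slope k = (n·Σln d·ln f − Σln d·Σln f)/(n·Σ(ln d)² − (Σln d)²) = (4·18.2021 − 6.1738·11.2009)/2.0569 = 1.77753; ln C = (Σln f − k·Σln d)/n = 0.05672.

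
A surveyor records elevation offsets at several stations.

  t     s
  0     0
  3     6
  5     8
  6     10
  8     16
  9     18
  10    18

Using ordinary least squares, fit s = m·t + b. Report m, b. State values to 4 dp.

Entries of XᵀX: Σt·t = 315, Σt = 41, Σ1 = 7.
Moment sums: Σt·s = 588, Σs = 76.
Determinant 315·7 − 41² = 524.
m = (588·7 − 41·76)/524 = 250/131; b = (315·76 − 41·588)/524 = -42/131.

m = 1.9084, b = -0.3206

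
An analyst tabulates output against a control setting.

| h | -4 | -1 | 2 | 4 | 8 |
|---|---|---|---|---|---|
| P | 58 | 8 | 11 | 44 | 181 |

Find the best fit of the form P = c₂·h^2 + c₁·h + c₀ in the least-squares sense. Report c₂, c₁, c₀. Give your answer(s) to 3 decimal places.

c₂ = 3.005, c₁ = -1.780, c₀ = 2.899

From the data, Σh^2·h^2 = 4625, Σh^2·h = 519, Σh^2 = 101, Σh·h = 101, Σh = 9, Σ1 = 5.
And Σh^2·P = 13268, Σh·P = 1406, ΣP = 302.
Row-reducing yields c₂ = 132088/43953, c₁ = -26081/14651, c₀ = 18203/6279.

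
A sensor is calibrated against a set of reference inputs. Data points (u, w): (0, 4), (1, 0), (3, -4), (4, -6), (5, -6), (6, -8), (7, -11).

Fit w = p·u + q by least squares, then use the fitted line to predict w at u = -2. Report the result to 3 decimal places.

With design matrix M, MᵀM = [[136, 26]; [26, 7]] and Mᵀw = [-191, -31]ᵀ.
Δ = 136·7 − 26² = 276.
p = ((-191)·7 − 26·(-31))/276 = -177/92; q = (136·(-31) − 26·(-191))/276 = 125/46.
At u = -2: ŵ = (-177/92)·(-2) + (125/46)·(1) = 151/23.

ŵ = 6.565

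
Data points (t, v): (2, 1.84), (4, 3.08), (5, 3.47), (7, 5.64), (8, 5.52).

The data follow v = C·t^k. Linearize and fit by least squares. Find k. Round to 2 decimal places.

k = 0.83

With ln vᵢ as the transformed response and ln tᵢ as the regressor:
Σln t = 7.7142, Σ(ln t)² = 13.1032, Σln v = 6.4171, Σln t·ln v = 10.9032.
Normal system: [[13.1032, 7.7142]; [7.7142, 5]]·[k, ln C]ᵀ = [10.9032, 6.4171]ᵀ.
Solving (det = 6.0066): k = 0.83456, ln C = -0.00418.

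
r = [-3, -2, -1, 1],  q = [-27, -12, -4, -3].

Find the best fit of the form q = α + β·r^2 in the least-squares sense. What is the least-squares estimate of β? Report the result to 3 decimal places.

β = -2.936

From the data, Σ1 = 4, Σr^2 = 15, Σr^2·r^2 = 99.
Moment sums: Σq = -46, Σr^2·q = -298.
AᵀA·[α, β]ᵀ = Aᵀq becomes [[4, 15]; [15, 99]]·[α, β]ᵀ = [-46, -298]ᵀ.
Δ = 4·99 − 15² = 171.
α = ((-46)·99 − 15·(-298))/171 = -28/57; β = (4·(-298) − 15·(-46))/171 = -502/171.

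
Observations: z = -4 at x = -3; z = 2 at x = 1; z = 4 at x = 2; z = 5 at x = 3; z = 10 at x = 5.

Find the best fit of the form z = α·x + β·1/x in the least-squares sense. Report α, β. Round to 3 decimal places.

Compute the Gram sums: Σx·x = 48, Σx·1/x = 5, Σ1/x·1/x = 1361/900.
And Σx·z = 87, Σ1/x·z = 9.
Determinant 48·(1361/900) − 5² = 3569/75.
α = (87·(1361/900) − 5·9)/(3569/75) = 25969/14276; β = (48·9 − 5·87)/(3569/75) = -225/3569.

α = 1.819, β = -0.063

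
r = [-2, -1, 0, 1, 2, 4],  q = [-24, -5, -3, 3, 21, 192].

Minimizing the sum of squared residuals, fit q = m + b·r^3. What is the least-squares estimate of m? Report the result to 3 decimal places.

Normal-equation sums: Σ1 = 6, Σr^3 = 64, Σr^3·r^3 = 4226.
Right-hand side: Σq = 184, Σr^3·q = 12656.
So XᵀX·[m, b]ᵀ = Xᵀq: [[6, 64]; [64, 4226]]·[m, b]ᵀ = [184, 12656]ᵀ.
Eliminating b: 4226·(row 1) − 64·(row 2) gives 21260·m = 4226·184 − 64·12656 = -32400, so m = -1620/1063.
Then b = (12656 − 64·(-1620/1063))/4226 = 3208/1063.

m = -1.524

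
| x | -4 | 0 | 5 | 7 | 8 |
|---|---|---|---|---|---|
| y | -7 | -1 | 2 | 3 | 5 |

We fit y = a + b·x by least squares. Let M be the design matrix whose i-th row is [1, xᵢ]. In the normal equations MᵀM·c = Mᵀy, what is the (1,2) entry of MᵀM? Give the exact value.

Row 1 ↔ basis 1, column 2 ↔ basis x, so (MᵀM)_{1,2} = Σᵢ x = (1)·(-4) + (1)·(0) + (1)·(5) + (1)·(7) + (1)·(8) = 16.

16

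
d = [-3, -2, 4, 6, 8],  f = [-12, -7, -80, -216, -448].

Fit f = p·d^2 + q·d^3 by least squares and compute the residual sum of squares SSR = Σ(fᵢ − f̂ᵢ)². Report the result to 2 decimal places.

Normal-equation sums: Σd^2·d^2 = 5745, Σd^2·d^3 = 41293, Σd^3·d^3 = 313689.
Right-hand side: Σd^2·f = -37864, Σd^3·f = -280772.
Normal equations: [[5745, 41293]; [41293, 313689]]·[p, q]ᵀ = [-37864, -280772]ᵀ.
det = 5745·313689 − 41293² = 97031456.
p = ((-37864)·313689 − 41293·(-280772))/97031456 = -70900525/24257864; q = (5745·(-280772) − 41293·(-37864))/97031456 = -12379247/24257864.
Residuals: 1596336/3032233, 3690769/6064466, -1743614/3032233, -3340593/6064466, 1035624/3032233; SSR = 8479777/6064466.

SSR = 1.40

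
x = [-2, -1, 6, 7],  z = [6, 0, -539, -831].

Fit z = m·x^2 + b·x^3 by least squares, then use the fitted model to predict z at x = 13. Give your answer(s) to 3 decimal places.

ẑ = -4925.601

Normal-equation sums: Σx^2·x^2 = 3714, Σx^2·x^3 = 24550, Σx^3·x^3 = 164370.
Right-hand side: Σx^2·z = -60099, Σx^3·z = -401505.
So AᵀA·[m, b]ᵀ = Aᵀz: [[3714, 24550]; [24550, 164370]]·[m, b]ᵀ = [-60099, -401505]ᵀ.
Δ = 3714·164370 − 24550² = 7767680.
m = ((-60099)·164370 − 24550·(-401505))/7767680 = -269061/97096; b = (3714·(-401505) − 24550·(-60099))/7767680 = -196989/97096.
At x = 13: ẑ = (-269061/97096)·(169) + (-196989/97096)·(2197) = -239128071/48548.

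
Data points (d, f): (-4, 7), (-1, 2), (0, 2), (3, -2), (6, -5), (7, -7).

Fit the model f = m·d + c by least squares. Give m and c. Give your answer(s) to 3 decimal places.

m = -1.206, c = 1.710

Entries of MᵀM: Σd·d = 111, Σd = 11, Σ1 = 6.
Right-hand side: Σd·f = -115, Σf = -3.
So MᵀM·[m, c]ᵀ = Mᵀf: [[111, 11]; [11, 6]]·[m, c]ᵀ = [-115, -3]ᵀ.
det = 111·6 − 11² = 545.
m = ((-115)·6 − 11·(-3))/545 = -657/545; c = (111·(-3) − 11·(-115))/545 = 932/545.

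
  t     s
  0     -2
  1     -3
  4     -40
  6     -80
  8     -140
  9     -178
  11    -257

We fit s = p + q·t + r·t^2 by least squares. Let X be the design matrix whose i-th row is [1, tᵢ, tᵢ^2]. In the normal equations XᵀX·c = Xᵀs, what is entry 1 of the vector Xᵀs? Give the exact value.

Entry 1 ↔ basis 1, so (Xᵀs)_{1} = Σᵢ sᵢ = (1)·(-2) + (1)·(-3) + (1)·(-40) + (1)·(-80) + (1)·(-140) + (1)·(-178) + (1)·(-257) = -700.

-700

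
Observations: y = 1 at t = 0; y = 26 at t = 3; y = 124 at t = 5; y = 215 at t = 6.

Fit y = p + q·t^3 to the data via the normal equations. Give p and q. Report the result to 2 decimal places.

p = 0.08, q = 0.99

Forming XᵀX = [[4, 368]; [368, 63010]] and Xᵀy = [366, 62642]ᵀ gives XᵀX·[p, q]ᵀ = Xᵀy.
Determinant 4·63010 − 368² = 116616.
p = (366·63010 − 368·62642)/116616 = 2351/29154; q = (4·62642 − 368·366)/116616 = 14485/14577.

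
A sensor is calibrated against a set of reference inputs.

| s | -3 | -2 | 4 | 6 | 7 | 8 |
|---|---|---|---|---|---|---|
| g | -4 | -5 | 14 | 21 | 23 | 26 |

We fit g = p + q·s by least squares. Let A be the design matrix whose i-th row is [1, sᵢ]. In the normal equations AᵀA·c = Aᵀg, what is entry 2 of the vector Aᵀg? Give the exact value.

573

Entry 2 ↔ basis s, so (Aᵀg)_{2} = Σᵢ (s)·gᵢ = (-3)·(-4) + (-2)·(-5) + (4)·(14) + (6)·(21) + (7)·(23) + (8)·(26) = 573.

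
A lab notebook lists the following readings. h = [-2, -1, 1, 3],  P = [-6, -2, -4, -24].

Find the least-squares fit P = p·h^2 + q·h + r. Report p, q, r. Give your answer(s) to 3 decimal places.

Sums needed: Σh^2·h^2 = 99, Σh^2·h = 19, Σh^2 = 15, Σh·h = 15, Σh = 1, Σ1 = 4.
Moment sums: Σh^2·P = -246, Σh·P = -62, ΣP = -36.
MᵀM·[p, q, r]ᵀ = MᵀP becomes [[99, 19, 15]; [19, 15, 1]; [15, 1, 4]]·[p, q, r]ᵀ = [-246, -62, -36]ᵀ.
Row-reducing yields p = -829/398, q = -573/398, r = -165/199.

p = -2.083, q = -1.440, r = -0.829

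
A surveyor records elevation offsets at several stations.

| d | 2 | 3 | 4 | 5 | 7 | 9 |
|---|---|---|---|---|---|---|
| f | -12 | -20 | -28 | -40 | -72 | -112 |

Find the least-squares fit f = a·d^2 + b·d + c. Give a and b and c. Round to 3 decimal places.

With design matrix X, XᵀX = [[9940, 1296, 184]; [1296, 184, 30]; [184, 30, 6]] and Xᵀf = [-14276, -1908, -284]ᵀ.
Solving the 3×3 system (Gaussian elimination) gives a = -2167/1775, b = -1512/1775, c = -10002/1775.

a = -1.221, b = -0.852, c = -5.635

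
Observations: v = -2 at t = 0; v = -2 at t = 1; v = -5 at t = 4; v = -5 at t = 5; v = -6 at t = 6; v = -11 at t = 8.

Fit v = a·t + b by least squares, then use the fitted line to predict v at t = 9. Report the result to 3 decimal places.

The normal system AᵀA·[a, b]ᵀ = Aᵀv is [[142, 24]; [24, 6]]·[a, b]ᵀ = [-171, -31]ᵀ.
Eliminating b: 6·(row 1) − 24·(row 2) gives 276·a = 6·(-171) − 24·(-31) = -282, so a = -47/46.
Then b = ((-31) − 24·(-47/46))/6 = -149/138.
At t = 9: v̂ = (-47/46)·(9) + (-149/138)·(1) = -709/69.

v̂ = -10.275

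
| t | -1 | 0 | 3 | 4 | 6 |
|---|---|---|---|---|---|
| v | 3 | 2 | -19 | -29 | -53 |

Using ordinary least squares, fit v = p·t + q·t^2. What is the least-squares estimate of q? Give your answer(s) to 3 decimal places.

q = -0.823

Setting ∂/∂p … = 0 gives: 62·p + 306·q = -494;  306·p + 1634·q = -2540.
(Σt·t = 62, Σt·t^2 = 306, Σt^2·t^2 = 1634, Σt·v = -494, Σt^2·v = -2540.)
det = 62·1634 − 306² = 7672.
p = ((-494)·1634 − 306·(-2540))/7672 = -7489/1918; q = (62·(-2540) − 306·(-494))/7672 = -1579/1918.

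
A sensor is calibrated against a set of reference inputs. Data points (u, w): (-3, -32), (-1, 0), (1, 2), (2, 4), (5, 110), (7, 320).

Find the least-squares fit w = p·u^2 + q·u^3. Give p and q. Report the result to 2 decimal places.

p = -0.62, q = 1.02

The normal equations are: 3125·p + 19721·q = 18160;  19721·p + 134069·q = 124408.
(Σu^2·u^2 = 3125, Σu^2·u^3 = 19721, Σu^3·u^3 = 134069, Σu^2·w = 18160, Σu^3·w = 124408.)
Δ = 3125·134069 − 19721² = 30047784.
p = (18160·134069 − 19721·124408)/30047784 = -60119/96307; q = (3125·124408 − 19721·18160)/30047784 = 1276735/1251991.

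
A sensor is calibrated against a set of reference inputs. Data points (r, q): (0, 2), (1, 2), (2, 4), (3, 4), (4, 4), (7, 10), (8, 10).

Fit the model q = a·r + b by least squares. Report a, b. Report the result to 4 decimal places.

Sums needed: Σr·r = 143, Σr = 25, Σ1 = 7.
Moment sums: Σr·q = 188, Σq = 36.
So XᵀX·[a, b]ᵀ = Xᵀq: [[143, 25]; [25, 7]]·[a, b]ᵀ = [188, 36]ᵀ.
Determinant 143·7 − 25² = 376.
a = (188·7 − 25·36)/376 = 52/47; b = (143·36 − 25·188)/376 = 56/47.

a = 1.1064, b = 1.1915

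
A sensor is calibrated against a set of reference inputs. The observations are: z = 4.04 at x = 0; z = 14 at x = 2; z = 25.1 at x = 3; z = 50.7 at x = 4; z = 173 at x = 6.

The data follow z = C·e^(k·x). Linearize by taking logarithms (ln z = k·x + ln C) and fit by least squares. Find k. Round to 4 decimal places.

k = 0.6279

Let Y = ln z. Fitting Y = k·x + ln C by least squares:
XᵀX = [[65.0000, 15.0000]; [15.0000, 5]], rhs = [61.5702, 16.3374]ᵀ  (here Σx = 15.0000, Σ(x)² = 65.0000, Σln z = 16.3374, Σx·ln z = 61.5702).
Δ = 65.0000·5 − (15.0000)² = 100.0000; k = (61.5702·5 − 15.0000·16.3374)/100.0000 = 0.62790, ln C = (65.0000·16.3374 − 15.0000·61.5702)/100.0000 = 1.38378.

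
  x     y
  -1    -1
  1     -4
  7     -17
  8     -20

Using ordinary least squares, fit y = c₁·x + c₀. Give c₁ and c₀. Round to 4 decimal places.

c₁ = -2.1191, c₀ = -2.5532

The normal equations are: 115·c₁ + 15·c₀ = -282;  15·c₁ + 4·c₀ = -42.
(Σx·x = 115, Σx = 15, Σ1 = 4, Σx·y = -282, Σy = -42.)
det = 115·4 − 15² = 235.
c₁ = ((-282)·4 − 15·(-42))/235 = -498/235; c₀ = (115·(-42) − 15·(-282))/235 = -120/47.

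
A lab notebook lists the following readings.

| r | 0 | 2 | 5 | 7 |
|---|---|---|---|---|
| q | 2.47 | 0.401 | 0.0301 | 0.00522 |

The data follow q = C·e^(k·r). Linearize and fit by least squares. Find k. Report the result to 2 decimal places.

k = -0.88

Taking logs, ln q = k·r + ln C, so regress ln q on r.
Over the data: Σr = 14.0000, Σ(r)² = 78.0000, Σln q = -8.7681, Σr·ln q = -56.1305.
Normal system: [[78.0000, 14.0000]; [14.0000, 4]]·[k, ln C]ᵀ = [-56.1305, -8.7681]ᵀ.
Solving (det = 116.0000): k = -0.87732, ln C = 0.87861.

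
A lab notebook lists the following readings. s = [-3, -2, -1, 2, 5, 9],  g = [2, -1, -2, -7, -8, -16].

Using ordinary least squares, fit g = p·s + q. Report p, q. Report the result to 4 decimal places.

From the data, Σs·s = 124, Σs = 10, Σ1 = 6.
And Σs·g = -200, Σg = -32.
Eliminating q: 6·(row 1) − 10·(row 2) gives 644·p = 6·(-200) − 10·(-32) = -880, so p = -220/161.
Then q = ((-32) − 10·(-220/161))/6 = -492/161.

p = -1.3665, q = -3.0559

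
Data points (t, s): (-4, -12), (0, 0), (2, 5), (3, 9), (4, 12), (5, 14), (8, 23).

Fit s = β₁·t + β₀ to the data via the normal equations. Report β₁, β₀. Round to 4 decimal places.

β₁ = 2.9169, β₀ = -0.2150

Entries of MᵀM: Σt·t = 134, Σt = 18, Σ1 = 7.
Right-hand side: Σt·s = 387, Σs = 51.
MᵀM·[β₁, β₀]ᵀ = Mᵀs becomes [[134, 18]; [18, 7]]·[β₁, β₀]ᵀ = [387, 51]ᵀ.
Eliminating β₀: 7·(row 1) − 18·(row 2) gives 614·β₁ = 7·387 − 18·51 = 1791, so β₁ = 1791/614.
Then β₀ = (51 − 18·(1791/614))/7 = -66/307.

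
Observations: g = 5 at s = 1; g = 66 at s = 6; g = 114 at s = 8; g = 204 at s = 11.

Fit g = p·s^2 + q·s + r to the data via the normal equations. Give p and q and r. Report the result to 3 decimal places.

p = 1.506, q = 1.879, r = 1.479

Sums needed: Σs^2·s^2 = 20034, Σs^2·s = 2060, Σs^2 = 222, Σs·s = 222, Σs = 26, Σ1 = 4.
For Xᵀg: Σs^2·g = 34361, Σs·g = 3557, Σg = 389.
Normal equations: [[20034, 2060, 222]; [2060, 222, 26]; [222, 26, 4]]·[p, q, r]ᵀ = [34361, 3557, 389]ᵀ.
Row-reducing yields p = 8461/5620, q = 10561/5620, r = 8313/5620.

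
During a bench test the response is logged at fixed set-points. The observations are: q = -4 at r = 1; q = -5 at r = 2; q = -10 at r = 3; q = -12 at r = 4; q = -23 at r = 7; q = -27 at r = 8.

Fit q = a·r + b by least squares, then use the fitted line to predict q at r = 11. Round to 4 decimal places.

q̂ = -36.6395

With design matrix M, MᵀM = [[143, 25]; [25, 6]] and Mᵀq = [-469, -81]ᵀ.
Δ = 143·6 − 25² = 233.
a = ((-469)·6 − 25·(-81))/233 = -789/233; b = (143·(-81) − 25·(-469))/233 = 142/233.
At r = 11: q̂ = (-789/233)·(11) + (142/233)·(1) = -8537/233.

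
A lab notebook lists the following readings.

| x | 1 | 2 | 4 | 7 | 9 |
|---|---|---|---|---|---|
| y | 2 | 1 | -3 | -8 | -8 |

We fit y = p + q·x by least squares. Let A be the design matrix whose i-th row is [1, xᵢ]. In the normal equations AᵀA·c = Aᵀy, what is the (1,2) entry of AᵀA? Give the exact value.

Row 1 ↔ basis 1, column 2 ↔ basis x, so (AᵀA)_{1,2} = Σᵢ x = (1)·(1) + (1)·(2) + (1)·(4) + (1)·(7) + (1)·(9) = 23.

23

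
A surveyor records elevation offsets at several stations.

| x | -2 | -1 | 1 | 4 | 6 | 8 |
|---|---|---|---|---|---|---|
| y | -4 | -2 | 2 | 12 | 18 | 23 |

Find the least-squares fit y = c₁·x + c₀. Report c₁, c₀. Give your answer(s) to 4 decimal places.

The normal system AᵀA·[c₁, c₀]ᵀ = Aᵀy is [[122, 16]; [16, 6]]·[c₁, c₀]ᵀ = [352, 49]ᵀ.
Determinant 122·6 − 16² = 476.
c₁ = (352·6 − 16·49)/476 = 332/119; c₀ = (122·49 − 16·352)/476 = 173/238.

c₁ = 2.7899, c₀ = 0.7269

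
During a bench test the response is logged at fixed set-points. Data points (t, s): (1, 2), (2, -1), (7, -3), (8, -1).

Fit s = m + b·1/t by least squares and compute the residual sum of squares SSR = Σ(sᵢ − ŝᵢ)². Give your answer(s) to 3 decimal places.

SSR = 2.519

The normal equations are: 4·m + (99/56)·b = -3;  (99/56)·m + (4033/3136)·b = 53/56.
Δ = 4·(4033/3136) − (99/56)² = 6331/3136.
m = ((-3)·(4033/3136) − (99/56)·(53/56))/(6331/3136) = -17346/6331; b = (4·(53/56) − (99/56)·(-3))/(6331/3136) = 28504/6331.
Residuals: 1504/6331, -249/487, -5719/6331, 7452/6331; SSR = 15950/6331.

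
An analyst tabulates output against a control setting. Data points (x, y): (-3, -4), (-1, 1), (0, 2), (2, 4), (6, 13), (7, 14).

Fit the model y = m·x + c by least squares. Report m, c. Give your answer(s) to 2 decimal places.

m = 1.78, c = 1.74

Sums needed: Σx·x = 99, Σx = 11, Σ1 = 6.
For Mᵀy: Σx·y = 195, Σy = 30.
MᵀM·[m, c]ᵀ = Mᵀy becomes [[99, 11]; [11, 6]]·[m, c]ᵀ = [195, 30]ᵀ.
Determinant 99·6 − 11² = 473.
m = (195·6 − 11·30)/473 = 840/473; c = (99·30 − 11·195)/473 = 75/43.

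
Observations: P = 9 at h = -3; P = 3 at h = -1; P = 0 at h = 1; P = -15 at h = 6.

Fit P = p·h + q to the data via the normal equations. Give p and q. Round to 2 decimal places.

p = -2.63, q = 1.22

With design matrix M, MᵀM = [[47, 3]; [3, 4]] and MᵀP = [-120, -3]ᵀ.
det = 47·4 − 3² = 179.
p = ((-120)·4 − 3·(-3))/179 = -471/179; q = (47·(-3) − 3·(-120))/179 = 219/179.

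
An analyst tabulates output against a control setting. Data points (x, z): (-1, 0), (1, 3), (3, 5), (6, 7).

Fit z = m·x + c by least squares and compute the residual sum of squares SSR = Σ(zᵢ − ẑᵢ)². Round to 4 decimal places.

With design matrix A, AᵀA = [[47, 9]; [9, 4]] and Aᵀz = [60, 15]ᵀ.
Δ = 47·4 − 9² = 107.
m = (60·4 − 9·15)/107 = 105/107; c = (47·15 − 9·60)/107 = 165/107.
Residuals: -60/107, 51/107, 55/107, -46/107; SSR = 106/107.

SSR = 0.9907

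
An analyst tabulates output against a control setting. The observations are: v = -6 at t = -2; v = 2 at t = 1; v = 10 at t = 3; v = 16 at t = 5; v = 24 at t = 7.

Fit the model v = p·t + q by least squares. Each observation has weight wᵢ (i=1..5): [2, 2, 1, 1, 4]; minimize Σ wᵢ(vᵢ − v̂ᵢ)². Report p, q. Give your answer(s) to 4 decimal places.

The normal system XᵀWX·[p, q]ᵀ = XᵀWv is [[240, 34]; [34, 10]]·[p, q]ᵀ = [810, 114]ᵀ.
det = 240·10 − 34² = 1244.
p = (810·10 − 34·114)/1244 = 1056/311; q = (240·114 − 34·810)/1244 = -45/311.

p = 3.3955, q = -0.1447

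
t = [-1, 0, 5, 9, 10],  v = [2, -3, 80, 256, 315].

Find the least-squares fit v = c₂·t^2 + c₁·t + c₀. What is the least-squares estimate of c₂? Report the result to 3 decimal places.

Forming XᵀX = [[17187, 1853, 207]; [1853, 207, 23]; [207, 23, 5]] and Xᵀv = [54238, 5852, 650]ᵀ gives XᵀX·[c₂, c₁, c₀]ᵀ = Xᵀv.
Inverting the 3×3 Gram matrix, [c₂, c₁, c₀]ᵀ = [46876/15155, 11341/15155, -4537/3031]ᵀ.

c₂ = 3.093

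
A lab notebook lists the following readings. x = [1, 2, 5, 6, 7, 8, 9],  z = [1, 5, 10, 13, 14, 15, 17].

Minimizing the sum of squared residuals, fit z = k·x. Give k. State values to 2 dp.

k = 1.96

Sums needed: Σx·x = 260.
Moment sums: Σx·z = 510.
Hence k = 510 / 260 ≈ 1.96154.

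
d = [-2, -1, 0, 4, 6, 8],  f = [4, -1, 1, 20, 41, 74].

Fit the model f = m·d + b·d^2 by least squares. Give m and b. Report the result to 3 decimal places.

m = 0.477, b = 1.090

Forming MᵀM = [[121, 783]; [783, 5665]] and Mᵀf = [911, 6547]ᵀ gives MᵀM·[m, b]ᵀ = Mᵀf.
Eliminating b: 5665·(row 1) − 783·(row 2) gives 72376·m = 5665·911 − 783·6547 = 34514, so m = 17257/36188.
Then b = (6547 − 783·(17257/36188))/5665 = 39437/36188.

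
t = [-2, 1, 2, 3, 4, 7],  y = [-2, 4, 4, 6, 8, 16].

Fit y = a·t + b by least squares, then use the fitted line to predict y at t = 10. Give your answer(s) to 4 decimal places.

XᵀX·[a, b]ᵀ = Xᵀy reads: 83·a + 15·b = 178;  15·a + 6·b = 36.
Eliminating b: 6·(row 1) − 15·(row 2) gives 273·a = 6·178 − 15·36 = 528, so a = 176/91.
Then b = (36 − 15·(176/91))/6 = 106/91.
At t = 10: ŷ = (176/91)·(10) + (106/91)·(1) = 1866/91.

ŷ = 20.5055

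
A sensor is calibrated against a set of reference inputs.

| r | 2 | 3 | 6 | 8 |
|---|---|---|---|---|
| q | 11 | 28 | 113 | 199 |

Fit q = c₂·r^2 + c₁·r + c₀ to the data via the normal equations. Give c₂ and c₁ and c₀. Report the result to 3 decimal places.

c₂ = 2.907, c₁ = 2.246, c₀ = -5.034

From the data, Σr^2·r^2 = 5489, Σr^2·r = 763, Σr^2 = 113, Σr·r = 113, Σr = 19, Σ1 = 4.
And Σr^2·q = 17100, Σr·q = 2376, Σq = 351.
Solving the 3×3 system (Gaussian elimination) gives c₂ = 343/118, c₁ = 265/118, c₀ = -297/59.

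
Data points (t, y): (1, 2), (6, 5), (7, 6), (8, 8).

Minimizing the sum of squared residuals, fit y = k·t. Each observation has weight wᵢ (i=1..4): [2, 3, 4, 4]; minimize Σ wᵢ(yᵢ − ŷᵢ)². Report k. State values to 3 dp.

Forming AᵀWA = [[562]] and AᵀWy = [518]ᵀ gives AᵀWA·[k]ᵀ = AᵀWy.
Hence k = 518 / 562 ≈ 0.921708.

k = 0.922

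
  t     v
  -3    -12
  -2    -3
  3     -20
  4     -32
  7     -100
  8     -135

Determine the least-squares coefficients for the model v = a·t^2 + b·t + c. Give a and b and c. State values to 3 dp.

Entries of XᵀX: Σt^2·t^2 = 6931, Σt^2·t = 911, Σt^2 = 151, Σt·t = 151, Σt = 17, Σ1 = 6.
And Σt^2·v = -14352, Σt·v = -1926, Σv = -302.
So XᵀX·[a, b, c]ᵀ = Xᵀv: [[6931, 911, 151]; [911, 151, 17]; [151, 17, 6]]·[a, b, c]ᵀ = [-14352, -1926, -302]ᵀ.
Inverting the 3×3 Gram matrix, [a, b, c]ᵀ = [-177147/88504, -6835/6808, 5549/1924]ᵀ.

a = -2.002, b = -1.004, c = 2.884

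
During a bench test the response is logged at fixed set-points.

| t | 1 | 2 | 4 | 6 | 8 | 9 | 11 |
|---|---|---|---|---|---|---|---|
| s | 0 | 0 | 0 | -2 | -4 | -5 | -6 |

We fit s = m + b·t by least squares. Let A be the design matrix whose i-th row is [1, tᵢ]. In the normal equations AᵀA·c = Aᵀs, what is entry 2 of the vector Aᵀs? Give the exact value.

-155

Entry 2 ↔ basis t, so (Aᵀs)_{2} = Σᵢ (t)·sᵢ = (1)·(0) + (2)·(0) + (4)·(0) + (6)·(-2) + (8)·(-4) + (9)·(-5) + (11)·(-6) = -155.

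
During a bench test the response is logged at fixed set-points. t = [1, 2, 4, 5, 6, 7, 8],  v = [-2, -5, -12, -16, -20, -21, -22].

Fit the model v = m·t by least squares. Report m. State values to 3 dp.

m = -2.990

Setting ∂/∂m … = 0 gives: 195·m = -583.
(Σt·t = 195, Σt·v = -583.)
Hence m = -583 / 195 ≈ -2.98974.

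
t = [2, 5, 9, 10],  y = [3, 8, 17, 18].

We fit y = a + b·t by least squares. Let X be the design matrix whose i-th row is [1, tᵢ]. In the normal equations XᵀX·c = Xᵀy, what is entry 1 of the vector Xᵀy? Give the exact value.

46

Entry 1 ↔ basis 1, so (Xᵀy)_{1} = Σᵢ yᵢ = (1)·(3) + (1)·(8) + (1)·(17) + (1)·(18) = 46.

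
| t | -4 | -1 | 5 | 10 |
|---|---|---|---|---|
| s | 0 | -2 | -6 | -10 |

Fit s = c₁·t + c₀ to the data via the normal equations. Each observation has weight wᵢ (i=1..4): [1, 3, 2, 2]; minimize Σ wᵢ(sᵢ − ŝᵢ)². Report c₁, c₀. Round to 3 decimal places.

c₁ = -0.713, c₀ = -2.699

Compute the Gram sums: Σwᵢ·t·t = 269, Σwᵢ·t = 23, Σwᵢ·1 = 8.
Moment sums: Σwᵢ·t·s = -254, Σwᵢ·s = -38.
MᵀWM·[c₁, c₀]ᵀ = MᵀWs becomes [[269, 23]; [23, 8]]·[c₁, c₀]ᵀ = [-254, -38]ᵀ.
det = 269·8 − 23² = 1623.
c₁ = ((-254)·8 − 23·(-38))/1623 = -386/541; c₀ = (269·(-38) − 23·(-254))/1623 = -1460/541.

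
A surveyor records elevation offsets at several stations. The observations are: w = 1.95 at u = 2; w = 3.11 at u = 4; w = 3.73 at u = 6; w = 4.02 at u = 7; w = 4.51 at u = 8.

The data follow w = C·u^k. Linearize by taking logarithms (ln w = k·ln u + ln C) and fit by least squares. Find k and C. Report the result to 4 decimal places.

k = 0.5848, C = 1.3228

Let Y = ln w. Fitting Y = k·ln u + ln C by least squares:
AᵀA = [[13.7233, 7.8966]; [7.8966, 5]], rhs = [10.2341, 6.0164]ᵀ  (here Σln u = 7.8966, Σ(ln u)² = 13.7233, Σln w = 6.0164, Σln u·ln w = 10.2341).
Slope k = (n·Σln u·ln w − Σln u·Σln w)/(n·Σ(ln u)² − (Σln u)²) = (5·10.2341 − 7.8966·6.0164)/6.2610 = 0.58477; ln C = (Σln w − k·Σln u)/n = 0.27975, so C = exp(0.27975) = 1.32280.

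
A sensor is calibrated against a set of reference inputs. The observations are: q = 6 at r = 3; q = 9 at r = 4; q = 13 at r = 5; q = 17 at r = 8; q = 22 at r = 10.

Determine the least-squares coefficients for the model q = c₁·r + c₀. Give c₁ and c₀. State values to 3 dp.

Entries of AᵀA: Σr·r = 214, Σr = 30, Σ1 = 5.
For Aᵀq: Σr·q = 475, Σq = 67.
So AᵀA·[c₁, c₀]ᵀ = Aᵀq: [[214, 30]; [30, 5]]·[c₁, c₀]ᵀ = [475, 67]ᵀ.
det = 214·5 − 30² = 170.
c₁ = (475·5 − 30·67)/170 = 73/34; c₀ = (214·67 − 30·475)/170 = 44/85.

c₁ = 2.147, c₀ = 0.518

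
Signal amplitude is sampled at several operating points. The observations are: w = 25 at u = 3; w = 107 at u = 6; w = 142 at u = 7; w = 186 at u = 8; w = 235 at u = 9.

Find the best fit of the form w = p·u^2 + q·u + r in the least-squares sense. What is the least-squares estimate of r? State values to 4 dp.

r = -7.0419

Entries of AᵀA: Σu^2·u^2 = 14435, Σu^2·u = 1827, Σu^2 = 239, Σu·u = 239, Σu = 33, Σ1 = 5.
Right-hand side: Σu^2·w = 41974, Σu·w = 5314, Σw = 695.
So AᵀA·[p, q, r]ᵀ = Aᵀw: [[14435, 1827, 239]; [1827, 239, 33]; [239, 33, 5]]·[p, q, r]ᵀ = [41974, 5314, 695]ᵀ.
Row-reducing yields p = 10261/3822, q = 263/98, r = -13457/1911.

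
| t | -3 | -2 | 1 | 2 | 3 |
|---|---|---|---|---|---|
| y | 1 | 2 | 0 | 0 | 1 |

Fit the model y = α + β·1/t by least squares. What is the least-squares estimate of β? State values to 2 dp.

Normal-equation sums: Σ1 = 5, Σ1/t = 1, Σ1/t·1/t = 31/18.
Moment sums: Σy = 4, Σ1/t·y = -1.
MᵀM·[α, β]ᵀ = Mᵀy becomes [[5, 1]; [1, 31/18]]·[α, β]ᵀ = [4, -1]ᵀ.
det = 5·(31/18) − 1² = 137/18.
α = (4·(31/18) − 1·(-1))/(137/18) = 142/137; β = (5·(-1) − 1·4)/(137/18) = -162/137.

β = -1.18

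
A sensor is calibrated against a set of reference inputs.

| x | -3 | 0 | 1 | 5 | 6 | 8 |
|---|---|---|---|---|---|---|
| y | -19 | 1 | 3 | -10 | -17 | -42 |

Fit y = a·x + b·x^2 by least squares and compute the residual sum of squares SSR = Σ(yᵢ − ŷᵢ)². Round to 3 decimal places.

SSR = 3.861

Normal-equation sums: Σx·x = 135, Σx·x^2 = 827, Σx^2·x^2 = 6099.
Right-hand side: Σx·y = -428, Σx^2·y = -3718.
Determinant 135·6099 − 827² = 139436.
a = ((-428)·6099 − 827·(-3718))/139436 = 232207/69718; b = (135·(-3718) − 827·(-428))/139436 = -73987/69718.
Residuals: 1721/3169, 1, 25467/34859, -4270/34859, 42542/34859, -2302/3169; SSR = 134581/34859.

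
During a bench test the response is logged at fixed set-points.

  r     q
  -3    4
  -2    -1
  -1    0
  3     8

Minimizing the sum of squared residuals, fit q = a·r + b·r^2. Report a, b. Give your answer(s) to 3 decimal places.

a = 0.853, b = 0.624

Entries of MᵀM: Σr·r = 23, Σr·r^2 = -9, Σr^2·r^2 = 179.
Moment sums: Σr·q = 14, Σr^2·q = 104.
So MᵀM·[a, b]ᵀ = Mᵀq: [[23, -9]; [-9, 179]]·[a, b]ᵀ = [14, 104]ᵀ.
det = 23·179 − (-9)² = 4036.
a = (14·179 − (-9)·104)/4036 = 1721/2018; b = (23·104 − (-9)·14)/4036 = 1259/2018.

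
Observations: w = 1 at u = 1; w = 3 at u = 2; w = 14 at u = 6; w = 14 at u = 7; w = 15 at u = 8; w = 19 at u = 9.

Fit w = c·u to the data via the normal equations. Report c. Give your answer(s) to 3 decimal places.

Normal-equation sums: Σu·u = 235.
Right-hand side: Σu·w = 480.
So MᵀM·[c]ᵀ = Mᵀw: [[235]]·[c]ᵀ = [480]ᵀ.
Hence c = 480 / 235 ≈ 2.04255.

c = 2.043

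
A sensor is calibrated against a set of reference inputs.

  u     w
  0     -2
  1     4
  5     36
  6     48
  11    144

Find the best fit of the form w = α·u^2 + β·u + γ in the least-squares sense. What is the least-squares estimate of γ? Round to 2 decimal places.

Setting ∂/∂α … = 0 gives: 16563·α + 1673·β + 183·γ = 20056;  1673·α + 183·β + 23·γ = 2056;  183·α + 23·β + 5·γ = 230.
(Σu^2·u^2 = 16563, Σu^2·u = 1673, Σu^2 = 183, Σu·u = 183, Σu = 23, Σ1 = 5, Σu^2·w = 20056, Σu·w = 2056, Σw = 230.)
Inverting the 3×3 Gram matrix, [α, β, γ]ᵀ = [17229/17675, 42991/17675, -3058/3535]ᵀ.

γ = -0.87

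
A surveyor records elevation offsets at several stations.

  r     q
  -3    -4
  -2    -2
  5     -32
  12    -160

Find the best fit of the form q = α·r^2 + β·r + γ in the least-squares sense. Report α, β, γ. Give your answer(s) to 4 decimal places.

α = -0.9871, β = -1.4686, γ = -0.1814

The normal system XᵀX·[α, β, γ]ᵀ = Xᵀq is [[21458, 1818, 182]; [1818, 182, 12]; [182, 12, 4]]·[α, β, γ]ᵀ = [-23884, -2064, -198]ᵀ.
Solving the 3×3 system (Gaussian elimination) gives α = -21565/21847, β = -32085/21847, γ = -3964/21847.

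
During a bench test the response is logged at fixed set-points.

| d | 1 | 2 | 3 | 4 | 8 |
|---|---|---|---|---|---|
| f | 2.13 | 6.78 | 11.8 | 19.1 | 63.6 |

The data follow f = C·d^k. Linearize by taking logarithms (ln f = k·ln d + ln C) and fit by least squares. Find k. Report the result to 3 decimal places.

Let Y = ln f. Fitting Y = k·ln d + ln C by least squares:
Σln d = 5.2575, Σ(ln d)² = 7.9333, Σln f = 12.2405, Σln d·ln f = 16.7624.
Equations: 7.9333·k + 5.2575·ln C = 16.7624;  5.2575·k + 5·ln C = 12.2405.
Solving (det = 12.0252): k = 1.61807, ln C = 0.74670.

k = 1.618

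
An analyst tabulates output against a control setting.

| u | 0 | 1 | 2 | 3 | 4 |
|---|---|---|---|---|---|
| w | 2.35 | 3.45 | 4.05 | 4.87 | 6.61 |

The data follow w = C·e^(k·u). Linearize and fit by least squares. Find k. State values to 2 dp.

k = 0.24

Linearized form: ln w = k·u + ln C. From the 5 transformed points,
Σu = 10.0000, Σ(u)² = 30.0000, Σln w = 6.9632, Σu·ln w = 16.3394.
Equations: 30.0000·k + 10.0000·ln C = 16.3394;  10.0000·k + 5·ln C = 6.9632.
Solving (det = 50.0000): k = 0.24131, ln C = 0.91003.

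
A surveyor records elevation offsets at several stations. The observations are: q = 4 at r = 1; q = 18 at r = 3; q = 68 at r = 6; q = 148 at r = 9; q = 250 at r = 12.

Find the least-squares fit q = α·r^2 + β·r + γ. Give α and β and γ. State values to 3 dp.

AᵀA·[α, β, γ]ᵀ = Aᵀq reads: 28675·α + 2701·β + 271·γ = 50602;  2701·α + 271·β + 31·γ = 4798;  271·α + 31·β + 5·γ = 488.
(Σr^2·r^2 = 28675, Σr^2·r = 2701, Σr^2 = 271, Σr·r = 271, Σr = 31, Σ1 = 5, Σr^2·q = 50602, Σr·q = 4798, Σq = 488.)
Row-reducing yields α = 39143/25053, β = 56431/25053, γ = -1250/1193.

α = 1.562, β = 2.252, γ = -1.048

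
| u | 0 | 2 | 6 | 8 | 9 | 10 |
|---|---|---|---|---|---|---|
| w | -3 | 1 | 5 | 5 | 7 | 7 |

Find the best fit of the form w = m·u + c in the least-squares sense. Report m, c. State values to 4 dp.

m = 0.9485, c = -1.8660

Forming MᵀM = [[285, 35]; [35, 6]] and Mᵀw = [205, 22]ᵀ gives MᵀM·[m, c]ᵀ = Mᵀw.
Determinant 285·6 − 35² = 485.
m = (205·6 − 35·22)/485 = 92/97; c = (285·22 − 35·205)/485 = -181/97.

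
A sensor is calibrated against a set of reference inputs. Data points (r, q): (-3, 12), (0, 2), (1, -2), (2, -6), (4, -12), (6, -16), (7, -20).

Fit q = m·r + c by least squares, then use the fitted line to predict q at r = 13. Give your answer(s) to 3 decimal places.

Forming XᵀX = [[115, 17]; [17, 7]] and Xᵀq = [-334, -42]ᵀ gives XᵀX·[m, c]ᵀ = Xᵀq.
Δ = 115·7 − 17² = 516.
m = ((-334)·7 − 17·(-42))/516 = -406/129; c = (115·(-42) − 17·(-334))/516 = 212/129.
At r = 13: q̂ = (-406/129)·(13) + (212/129)·(1) = -5066/129.

q̂ = -39.271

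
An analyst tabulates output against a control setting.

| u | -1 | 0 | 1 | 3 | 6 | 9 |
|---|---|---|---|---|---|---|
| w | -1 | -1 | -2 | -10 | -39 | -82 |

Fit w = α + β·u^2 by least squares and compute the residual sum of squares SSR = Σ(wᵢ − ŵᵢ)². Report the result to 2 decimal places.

The normal system XᵀX·[α, β]ᵀ = Xᵀw is [[6, 128]; [128, 7940]]·[α, β]ᵀ = [-135, -8139]ᵀ.
det = 6·7940 − 128² = 31256.
α = ((-135)·7940 − 128·(-8139))/31256 = -7527/7814; β = (6·(-8139) − 128·(-135))/31256 = -15777/15628.
Residuals: 15203/15628, -287/7814, -425/15628, 767/15628, -13233/7814, 11495/15628; SSR = 68135/15628.

SSR = 4.36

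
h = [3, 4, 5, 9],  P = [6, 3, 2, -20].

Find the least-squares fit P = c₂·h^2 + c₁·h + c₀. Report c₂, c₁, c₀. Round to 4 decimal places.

The normal system AᵀA·[c₂, c₁, c₀]ᵀ = AᵀP is [[7523, 945, 131]; [945, 131, 21]; [131, 21, 4]]·[c₂, c₁, c₀]ᵀ = [-1468, -140, -9]ᵀ.
Inverting the 3×3 Gram matrix, [c₂, c₁, c₀]ᵀ = [-485/902, 1981/902, 157/41]ᵀ.

c₂ = -0.5377, c₁ = 2.1962, c₀ = 3.8293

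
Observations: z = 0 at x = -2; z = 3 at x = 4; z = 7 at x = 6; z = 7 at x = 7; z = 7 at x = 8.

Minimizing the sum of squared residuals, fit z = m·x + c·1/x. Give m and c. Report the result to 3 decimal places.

With design matrix A, AᵀA = [[169, 5]; [5, 10621/28224]] and Aᵀz = [159, 91/24]ᵀ.
Δ = 169·(10621/28224) − 5² = 1089349/28224.
m = (159·(10621/28224) − 5·(91/24))/(1089349/28224) = 1153659/1089349; c = (169·(91/24) − 5·159)/(1089349/28224) = -4352376/1089349.

m = 1.059, c = -3.995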